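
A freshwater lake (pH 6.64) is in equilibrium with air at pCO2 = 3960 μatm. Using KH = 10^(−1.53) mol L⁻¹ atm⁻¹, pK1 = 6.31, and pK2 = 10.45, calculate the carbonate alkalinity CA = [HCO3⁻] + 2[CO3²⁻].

CA = 0.250 mmol/L

[CO2*] = KH · pCO2 = 10^(−1.53) × 3960×10^-6 = 1.169×10^-4 mol/L
α₀ = 1/(1 + K1/[H⁺] + K1K2/[H⁺]²) = 1/(1 + 10^+0.33 + 10^-3.48) = 0.3186
DIC = [CO2*]/α₀ = 1.169×10^-4 / 0.3186 = 0.3668 mmol/L
CA = (α₁ + 2α₂)·DIC = (0.6812 + 2×0.0001055) × 0.3668 = 0.250 mmol/L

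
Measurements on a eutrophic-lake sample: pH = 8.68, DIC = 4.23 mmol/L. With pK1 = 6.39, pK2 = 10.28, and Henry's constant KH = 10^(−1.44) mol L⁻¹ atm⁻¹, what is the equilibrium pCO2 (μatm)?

pCO2 = 580 μatm

α₀ = 1 / (1 + K1/[H⁺] + K1K2/[H⁺]²) = 1 / (1 + 10^+2.29 + 10^+0.69)
   = 1 / (1 + 194.98 + 4.8978) = 1/200.88 = 0.004978
[CO2*] = α₀ × DIC = 0.004978 × 4.23 = 0.02106 mmol/L
pCO2 = [CO2*]/KH = 2.106×10^-5 / 3.631×10^-2 = 580 μatm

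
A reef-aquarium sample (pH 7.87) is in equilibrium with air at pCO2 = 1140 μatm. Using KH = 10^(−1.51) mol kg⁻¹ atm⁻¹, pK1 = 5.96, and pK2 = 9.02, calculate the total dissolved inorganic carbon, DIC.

DIC = 3.10 mmol/kg

[CO2*] = KH · pCO2 = 10^(−1.51) × 1140×10^-6 = 3.523×10^-5 mol/kg
α₀ = 1/(1 + K1/[H⁺] + K1K2/[H⁺]²) = 1/(1 + 10^+1.91 + 10^+0.76) = 0.01136
DIC = [CO2*]/α₀ = 3.523×10^-5 / 0.01136 = 3.10 mmol/kg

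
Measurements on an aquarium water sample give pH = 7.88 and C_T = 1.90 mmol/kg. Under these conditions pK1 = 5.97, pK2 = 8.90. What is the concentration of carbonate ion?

[CO3²⁻] = 0.164 mmol/kg

α₂ = 1 / (1 + [H⁺]/K2 + [H⁺]²/(K1K2)) = 1 / (1 + 10^+1.02 + 10^-0.89)
   = 1 / (1 + 10.471 + 0.12882) = 1/11.600 = 0.08621
[CO3²⁻] = α₂ × DIC = 0.08621 × 1.90 = 0.164 mmol/kg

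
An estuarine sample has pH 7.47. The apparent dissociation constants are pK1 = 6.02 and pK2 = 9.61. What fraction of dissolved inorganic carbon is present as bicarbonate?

α₁ = 1 / (1 + [H⁺]/K1 + K2/[H⁺]) = 1 / (1 + 10^-1.45 + 10^-2.14)
   = 1 / (1 + 0.035481 + 0.0072444) = 1/1.0427 = 0.9590

α₁ = 0.959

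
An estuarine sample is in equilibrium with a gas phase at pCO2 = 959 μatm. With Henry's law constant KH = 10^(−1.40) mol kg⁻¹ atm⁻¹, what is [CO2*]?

KH = 10^(−1.40) = 3.981×10^-2 mol kg⁻¹ atm⁻¹
[CO2*] = KH · pCO2 = 3.981×10^-2 × 959×10^-6 atm = 3.82×10^-5 mol/kg

[CO2*] = 38.2 μmol/kg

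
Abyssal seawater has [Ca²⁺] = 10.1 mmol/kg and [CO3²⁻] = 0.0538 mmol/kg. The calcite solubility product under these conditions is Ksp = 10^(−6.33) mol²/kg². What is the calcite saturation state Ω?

Ksp = 10^(−6.33) = 4.677×10^-7
Ω = [Ca²⁺][CO3²⁻]/Ksp = (10.1×10^-3)(0.0538×10^-3) / 4.677×10^-7 = 1.16

Ω = 1.16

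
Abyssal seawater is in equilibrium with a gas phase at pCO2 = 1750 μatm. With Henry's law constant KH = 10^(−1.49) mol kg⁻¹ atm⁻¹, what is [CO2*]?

KH = 10^(−1.49) = 3.236×10^-2 mol kg⁻¹ atm⁻¹
[CO2*] = KH · pCO2 = 3.236×10^-2 × 1750×10^-6 atm = 5.66×10^-5 mol/kg

[CO2*] = 56.6 μmol/kg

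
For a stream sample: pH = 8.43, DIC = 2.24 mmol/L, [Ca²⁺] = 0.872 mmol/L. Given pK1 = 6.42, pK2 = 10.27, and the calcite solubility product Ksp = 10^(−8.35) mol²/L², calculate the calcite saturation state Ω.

Ω = 6.17

α₂ = 1 / (1 + [H⁺]/K2 + [H⁺]²/(K1K2)) = 1 / (1 + 10^+1.84 + 10^-0.17)
   = 1 / (1 + 69.183 + 0.67608) = 1/70.859 = 0.01411
[CO3²⁻] = α₂ × DIC = 0.01411 × 2.24 = 0.03161 mmol/L
Ksp = 10^(−8.35) = 4.467×10^-9
Ω = [Ca²⁺][CO3²⁻]/Ksp = (0.872×10^-3)(3.161×10^-5) / 4.467×10^-9 = 6.17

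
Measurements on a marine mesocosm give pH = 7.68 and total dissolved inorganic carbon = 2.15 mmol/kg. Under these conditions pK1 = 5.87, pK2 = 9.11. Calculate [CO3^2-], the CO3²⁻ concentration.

[CO3²⁻] = 0.0759 mmol/kg

α₂ = 1 / (1 + [H⁺]/K2 + [H⁺]²/(K1K2)) = 1 / (1 + 10^+1.43 + 10^-0.38)
   = 1 / (1 + 26.915 + 0.41687) = 1/28.332 = 0.03530
[CO3²⁻] = α₂ × DIC = 0.03530 × 2.15 = 0.0759 mmol/kg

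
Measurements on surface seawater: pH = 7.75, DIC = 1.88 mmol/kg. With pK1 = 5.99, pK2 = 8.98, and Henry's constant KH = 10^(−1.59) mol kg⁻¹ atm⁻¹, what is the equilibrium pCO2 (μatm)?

pCO2 = 1180 μatm

α₀ = 1 / (1 + K1/[H⁺] + K1K2/[H⁺]²) = 1 / (1 + 10^+1.76 + 10^+0.53)
   = 1 / (1 + 57.544 + 3.3884) = 1/61.932 = 0.01615
[CO2*] = α₀ × DIC = 0.01615 × 1.88 = 0.03036 mmol/kg
pCO2 = [CO2*]/KH = 3.036×10^-5 / 2.570×10^-2 = 1180 μatm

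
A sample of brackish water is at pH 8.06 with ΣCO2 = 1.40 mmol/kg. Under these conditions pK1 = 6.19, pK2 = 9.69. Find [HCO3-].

[HCO3⁻] = 1.35 mmol/kg

α₁ = 1 / (1 + [H⁺]/K1 + K2/[H⁺]) = 1 / (1 + 10^-1.87 + 10^-1.63)
   = 1 / (1 + 0.013490 + 0.023442) = 1/1.0369 = 0.9644
[HCO3⁻] = α₁ × DIC = 0.9644 × 1.40 = 1.35 mmol/kg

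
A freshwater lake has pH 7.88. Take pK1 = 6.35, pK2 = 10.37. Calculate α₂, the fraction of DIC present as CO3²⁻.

α₂ = 1 / (1 + [H⁺]/K2 + [H⁺]²/(K1K2)) = 1 / (1 + 10^+2.49 + 10^+0.96)
   = 1 / (1 + 309.03 + 9.1201) = 1/319.15 = 0.003133

α₂ = 0.00313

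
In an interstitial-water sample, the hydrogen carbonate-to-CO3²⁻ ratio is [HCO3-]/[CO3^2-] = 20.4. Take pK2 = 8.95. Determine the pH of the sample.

From K2 = [H⁺][CO3^2-]/[HCO3-]:  pH = pK2 − log₁₀([HCO3-]/[CO3^2-])
log₁₀(20.4) = +1.310
pH = 8.95 − (+1.310) = 7.64

pH = 7.64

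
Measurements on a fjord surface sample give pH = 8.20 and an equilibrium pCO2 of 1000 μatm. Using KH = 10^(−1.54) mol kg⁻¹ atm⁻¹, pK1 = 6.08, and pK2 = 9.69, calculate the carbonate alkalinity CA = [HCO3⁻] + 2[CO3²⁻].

[CO2*] = KH · pCO2 = 10^(−1.54) × 1000×10^-6 = 2.884×10^-5 mol/kg
α₀ = 1/(1 + K1/[H⁺] + K1K2/[H⁺]²) = 1/(1 + 10^+2.12 + 10^+0.63) = 0.007294
DIC = [CO2*]/α₀ = 2.884×10^-5 / 0.007294 = 3.954 mmol/kg
CA = (α₁ + 2α₂)·DIC = (0.9616 + 2×0.03112) × 3.954 = 4.05 mmol/kg

CA = 4.05 mmol/kg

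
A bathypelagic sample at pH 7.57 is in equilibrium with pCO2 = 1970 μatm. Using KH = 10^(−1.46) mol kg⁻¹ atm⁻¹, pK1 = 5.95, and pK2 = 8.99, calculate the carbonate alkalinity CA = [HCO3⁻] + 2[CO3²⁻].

[CO2*] = KH · pCO2 = 10^(−1.46) × 1970×10^-6 = 6.831×10^-5 mol/kg
α₀ = 1/(1 + K1/[H⁺] + K1K2/[H⁺]²) = 1/(1 + 10^+1.62 + 10^+0.20) = 0.02259
DIC = [CO2*]/α₀ = 6.831×10^-5 / 0.02259 = 3.024 mmol/kg
CA = (α₁ + 2α₂)·DIC = (0.9416 + 2×0.03580) × 3.024 = 3.06 mmol/kg

CA = 3.06 mmol/kg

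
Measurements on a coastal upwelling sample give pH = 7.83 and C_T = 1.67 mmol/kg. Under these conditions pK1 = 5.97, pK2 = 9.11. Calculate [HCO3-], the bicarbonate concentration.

[HCO3⁻] = 1.57 mmol/kg

α₁ = 1 / (1 + [H⁺]/K1 + K2/[H⁺]) = 1 / (1 + 10^-1.86 + 10^-1.28)
   = 1 / (1 + 0.013804 + 0.052481) = 1/1.0663 = 0.9378
[HCO3⁻] = α₁ × DIC = 0.9378 × 1.67 = 1.57 mmol/kg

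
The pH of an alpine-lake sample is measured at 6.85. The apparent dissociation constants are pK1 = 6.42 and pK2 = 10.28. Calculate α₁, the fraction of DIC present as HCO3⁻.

α₁ = 0.729

α₁ = 1 / (1 + [H⁺]/K1 + K2/[H⁺]) = 1 / (1 + 10^-0.43 + 10^-3.43)
   = 1 / (1 + 0.37154 + 0.00037154) = 1/1.3719 = 0.7289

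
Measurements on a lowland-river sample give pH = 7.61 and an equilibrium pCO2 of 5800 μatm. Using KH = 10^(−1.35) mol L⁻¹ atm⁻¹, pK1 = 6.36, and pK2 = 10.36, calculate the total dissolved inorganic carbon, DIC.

DIC = 4.87 mmol/L

[CO2*] = KH · pCO2 = 10^(−1.35) × 5800×10^-6 = 2.591×10^-4 mol/L
α₀ = 1/(1 + K1/[H⁺] + K1K2/[H⁺]²) = 1/(1 + 10^+1.25 + 10^-1.50) = 0.05315
DIC = [CO2*]/α₀ = 2.591×10^-4 / 0.05315 = 4.87 mmol/L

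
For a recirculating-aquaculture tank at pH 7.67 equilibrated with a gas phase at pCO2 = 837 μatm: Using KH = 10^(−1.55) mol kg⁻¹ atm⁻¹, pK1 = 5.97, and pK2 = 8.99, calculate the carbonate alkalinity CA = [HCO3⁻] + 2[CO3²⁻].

CA = 1.30 mmol/kg

[CO2*] = KH · pCO2 = 10^(−1.55) × 837×10^-6 = 2.359×10^-5 mol/kg
α₀ = 1/(1 + K1/[H⁺] + K1K2/[H⁺]²) = 1/(1 + 10^+1.70 + 10^+0.38) = 0.01869
DIC = [CO2*]/α₀ = 2.359×10^-5 / 0.01869 = 1.262 mmol/kg
CA = (α₁ + 2α₂)·DIC = (0.9365 + 2×0.04482) × 1.262 = 1.30 mmol/kg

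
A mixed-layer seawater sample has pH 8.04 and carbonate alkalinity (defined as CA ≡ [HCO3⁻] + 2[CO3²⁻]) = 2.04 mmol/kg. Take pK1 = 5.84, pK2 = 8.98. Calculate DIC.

DIC = 1.86 mmol/kg

CA = [HCO3⁻] + 2[CO3²⁻] = (α₁ + 2α₂)·DIC
At pH 8.04: [H⁺]/K1 = 10^-2.20 = 0.0063096, K2/[H⁺] = 10^-0.94 = 0.11482
α₁ = 1/(1 + 0.0063096 + 0.11482) = 1/1.1211 = 0.8920; α₂ = α₁·K2/[H⁺] = 0.1024
α₁ + 2α₂ = 1.0968
DIC = CA / (α₁ + 2α₂) = 2.04 / 1.0968 = 1.86 mmol/kg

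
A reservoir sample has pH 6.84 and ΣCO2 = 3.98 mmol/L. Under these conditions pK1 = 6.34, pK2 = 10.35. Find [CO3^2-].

α₂ = 1 / (1 + [H⁺]/K2 + [H⁺]²/(K1K2)) = 1 / (1 + 10^+3.51 + 10^+3.01)
   = 1 / (1 + 3235.9 + 1023.3) = 1/4260.2 = 0.0002347
[CO3²⁻] = α₂ × DIC = 0.0002347 × 3.98 = 0.000934 mmol/L = 0.934 μmol/L

[CO3²⁻] = 0.934 μmol/L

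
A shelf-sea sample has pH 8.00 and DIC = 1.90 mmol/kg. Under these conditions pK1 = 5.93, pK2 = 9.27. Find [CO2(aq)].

[CO2*] = 15.2 μmol/kg

α₀ = 1 / (1 + K1/[H⁺] + K1K2/[H⁺]²) = 1 / (1 + 10^+2.07 + 10^+0.80)
   = 1 / (1 + 117.49 + 6.3096) = 1/124.80 = 0.008013
[CO2*] = α₀ × DIC = 0.008013 × 1.90 = 0.0152 mmol/kg = 15.2 μmol/kg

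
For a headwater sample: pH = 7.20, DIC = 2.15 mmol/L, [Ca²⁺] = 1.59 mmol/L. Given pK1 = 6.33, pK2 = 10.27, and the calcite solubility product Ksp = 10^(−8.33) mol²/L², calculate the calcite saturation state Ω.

Ω = 0.548

α₂ = 1 / (1 + [H⁺]/K2 + [H⁺]²/(K1K2)) = 1 / (1 + 10^+3.07 + 10^+2.20)
   = 1 / (1 + 1174.9 + 158.49) = 1/1334.4 = 0.0007494
[CO3²⁻] = α₂ × DIC = 0.0007494 × 2.15 = 0.001611 mmol/L = 1.611 μmol/L
Ksp = 10^(−8.33) = 4.677×10^-9
Ω = [Ca²⁺][CO3²⁻]/Ksp = (1.59×10^-3)(1.611×10^-6) / 4.677×10^-9 = 0.548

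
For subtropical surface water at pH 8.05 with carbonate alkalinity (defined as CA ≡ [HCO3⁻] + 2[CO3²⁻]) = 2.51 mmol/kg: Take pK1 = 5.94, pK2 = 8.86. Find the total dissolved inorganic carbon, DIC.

DIC = 2.23 mmol/kg

CA = [HCO3⁻] + 2[CO3²⁻] = (α₁ + 2α₂)·DIC
At pH 8.05: [H⁺]/K1 = 10^-2.11 = 0.0077625, K2/[H⁺] = 10^-0.81 = 0.15488
α₁ = 1/(1 + 0.0077625 + 0.15488) = 1/1.1626 = 0.8601; α₂ = α₁·K2/[H⁺] = 0.1332
α₁ + 2α₂ = 1.1265
DIC = CA / (α₁ + 2α₂) = 2.51 / 1.1265 = 2.23 mmol/kg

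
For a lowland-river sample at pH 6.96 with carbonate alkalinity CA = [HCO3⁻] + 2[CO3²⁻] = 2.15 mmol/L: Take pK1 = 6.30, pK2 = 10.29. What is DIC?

CA = [HCO3⁻] + 2[CO3²⁻] = (α₁ + 2α₂)·DIC
At pH 6.96: [H⁺]/K1 = 10^-0.66 = 0.21878, K2/[H⁺] = 10^-3.33 = 0.00046774
α₁ = 1/(1 + 0.21878 + 0.00046774) = 1/1.2192 = 0.8202; α₂ = α₁·K2/[H⁺] = 0.0003836
α₁ + 2α₂ = 0.8209
DIC = CA / (α₁ + 2α₂) = 2.15 / 0.8209 = 2.62 mmol/L

DIC = 2.62 mmol/L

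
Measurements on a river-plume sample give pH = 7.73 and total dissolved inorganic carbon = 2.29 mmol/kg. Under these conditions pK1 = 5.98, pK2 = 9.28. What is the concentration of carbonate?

[CO3²⁻] = 0.0617 mmol/kg

α₂ = 1 / (1 + [H⁺]/K2 + [H⁺]²/(K1K2)) = 1 / (1 + 10^+1.55 + 10^-0.20)
   = 1 / (1 + 35.481 + 0.63096) = 1/37.112 = 0.02695
[CO3²⁻] = α₂ × DIC = 0.02695 × 2.29 = 0.0617 mmol/kg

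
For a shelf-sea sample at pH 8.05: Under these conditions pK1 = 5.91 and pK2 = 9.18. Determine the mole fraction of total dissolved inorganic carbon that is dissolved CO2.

α₀ = 1 / (1 + K1/[H⁺] + K1K2/[H⁺]²) = 1 / (1 + 10^+2.14 + 10^+1.01)
   = 1 / (1 + 138.04 + 10.233) = 1/149.27 = 0.006699

α₀ = 0.00670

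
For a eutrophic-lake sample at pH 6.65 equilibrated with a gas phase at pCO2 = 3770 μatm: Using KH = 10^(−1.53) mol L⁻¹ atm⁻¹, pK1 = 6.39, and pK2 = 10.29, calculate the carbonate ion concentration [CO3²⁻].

[CO3²⁻] = 0.0464 μmol/L

[CO2*] = KH · pCO2 = 10^(−1.53) × 3770×10^-6 = 1.113×10^-4 mol/L
α₀ = 1/(1 + K1/[H⁺] + K1K2/[H⁺]²) = 1/(1 + 10^+0.26 + 10^-3.38) = 0.3546
DIC = [CO2*]/α₀ = 1.113×10^-4 / 0.3546 = 0.3138 mmol/L
[CO3²⁻] = α₂·DIC; α₂ = 0.0001478, so [CO3²⁻] = 0.0001478 × 0.3138 = 4.64×10^-5 mmol/L = 0.0464 μmol/L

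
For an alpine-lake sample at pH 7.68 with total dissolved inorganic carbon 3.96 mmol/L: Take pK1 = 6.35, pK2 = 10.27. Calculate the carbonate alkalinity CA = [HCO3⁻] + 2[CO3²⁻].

CA = 3.79 mmol/L

CA = [HCO3⁻] + 2[CO3²⁻] = (α₁ + 2α₂)·DIC
At pH 7.68: [H⁺]/K1 = 10^-1.33 = 0.046774, K2/[H⁺] = 10^-2.59 = 0.0025704
α₁ = 1/(1 + 0.046774 + 0.0025704) = 1/1.0493 = 0.9530; α₂ = α₁·K2/[H⁺] = 0.002450
α₁ + 2α₂ = 0.9579
CA = 0.9579 × 3.96 = 3.79 mmol/L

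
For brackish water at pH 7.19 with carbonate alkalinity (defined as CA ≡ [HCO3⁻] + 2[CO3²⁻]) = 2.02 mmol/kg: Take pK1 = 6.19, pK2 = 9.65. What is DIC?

CA = [HCO3⁻] + 2[CO3²⁻] = (α₁ + 2α₂)·DIC
At pH 7.19: [H⁺]/K1 = 10^-1.00 = 0.10000, K2/[H⁺] = 10^-2.46 = 0.0034674
α₁ = 1/(1 + 0.10000 + 0.0034674) = 1/1.1035 = 0.9062; α₂ = α₁·K2/[H⁺] = 0.003142
α₁ + 2α₂ = 0.9125
DIC = CA / (α₁ + 2α₂) = 2.02 / 0.9125 = 2.21 mmol/kg

DIC = 2.21 mmol/kg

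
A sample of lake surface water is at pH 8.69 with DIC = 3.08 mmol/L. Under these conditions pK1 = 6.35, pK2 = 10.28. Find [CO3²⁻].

α₂ = 1 / (1 + [H⁺]/K2 + [H⁺]²/(K1K2)) = 1 / (1 + 10^+1.59 + 10^-0.75)
   = 1 / (1 + 38.905 + 0.17783) = 1/40.082 = 0.02495
[CO3²⁻] = α₂ × DIC = 0.02495 × 3.08 = 0.0768 mmol/L

[CO3²⁻] = 0.0768 mmol/L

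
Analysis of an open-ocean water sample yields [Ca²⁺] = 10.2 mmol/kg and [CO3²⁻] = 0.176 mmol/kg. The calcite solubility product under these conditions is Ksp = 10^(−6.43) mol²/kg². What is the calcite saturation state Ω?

Ksp = 10^(−6.43) = 3.715×10^-7
Ω = [Ca²⁺][CO3²⁻]/Ksp = (10.2×10^-3)(0.176×10^-3) / 3.715×10^-7 = 4.83

Ω = 4.83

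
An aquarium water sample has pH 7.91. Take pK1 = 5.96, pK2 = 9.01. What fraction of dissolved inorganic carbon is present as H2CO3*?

α₀ = 0.0103

α₀ = 1 / (1 + K1/[H⁺] + K1K2/[H⁺]²) = 1 / (1 + 10^+1.95 + 10^+0.85)
   = 1 / (1 + 89.125 + 7.0795) = 1/97.205 = 0.01029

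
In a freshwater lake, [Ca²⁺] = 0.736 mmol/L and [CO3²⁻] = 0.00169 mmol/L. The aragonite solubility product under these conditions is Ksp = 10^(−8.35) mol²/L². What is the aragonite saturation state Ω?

Ksp = 10^(−8.35) = 4.467×10^-9
Ω = [Ca²⁺][CO3²⁻]/Ksp = (0.736×10^-3)(0.00169×10^-3) / 4.467×10^-9 = 0.278

Ω = 0.278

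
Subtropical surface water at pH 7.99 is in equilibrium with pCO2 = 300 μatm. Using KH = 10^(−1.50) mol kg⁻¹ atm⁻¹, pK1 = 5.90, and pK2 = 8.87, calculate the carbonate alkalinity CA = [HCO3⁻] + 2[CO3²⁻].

[CO2*] = KH · pCO2 = 10^(−1.50) × 300×10^-6 = 9.487×10^-6 mol/kg
α₀ = 1/(1 + K1/[H⁺] + K1K2/[H⁺]²) = 1/(1 + 10^+2.09 + 10^+1.21) = 0.007130
DIC = [CO2*]/α₀ = 9.487×10^-6 / 0.007130 = 1.330 mmol/kg
CA = (α₁ + 2α₂)·DIC = (0.8772 + 2×0.1156) × 1.330 = 1.47 mmol/kg

CA = 1.47 mmol/kg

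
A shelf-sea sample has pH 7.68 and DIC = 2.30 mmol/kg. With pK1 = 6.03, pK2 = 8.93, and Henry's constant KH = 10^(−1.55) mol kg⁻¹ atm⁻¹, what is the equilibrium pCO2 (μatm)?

α₀ = 1 / (1 + K1/[H⁺] + K1K2/[H⁺]²) = 1 / (1 + 10^+1.65 + 10^+0.40)
   = 1 / (1 + 44.668 + 2.5119) = 1/48.180 = 0.02076
[CO2*] = α₀ × DIC = 0.02076 × 2.30 = 0.04774 mmol/kg
pCO2 = [CO2*]/KH = 4.774×10^-5 / 2.818×10^-2 = 1690 μatm

pCO2 = 1690 μatm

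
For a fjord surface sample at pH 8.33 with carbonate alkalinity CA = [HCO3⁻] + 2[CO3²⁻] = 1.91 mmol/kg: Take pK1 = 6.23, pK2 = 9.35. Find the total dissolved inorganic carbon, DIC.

DIC = 1.77 mmol/kg

CA = [HCO3⁻] + 2[CO3²⁻] = (α₁ + 2α₂)·DIC
At pH 8.33: [H⁺]/K1 = 10^-2.10 = 0.0079433, K2/[H⁺] = 10^-1.02 = 0.095499
α₁ = 1/(1 + 0.0079433 + 0.095499) = 1/1.1034 = 0.9063; α₂ = α₁·K2/[H⁺] = 0.08655
α₁ + 2α₂ = 1.0793
DIC = CA / (α₁ + 2α₂) = 1.91 / 1.0793 = 1.77 mmol/kg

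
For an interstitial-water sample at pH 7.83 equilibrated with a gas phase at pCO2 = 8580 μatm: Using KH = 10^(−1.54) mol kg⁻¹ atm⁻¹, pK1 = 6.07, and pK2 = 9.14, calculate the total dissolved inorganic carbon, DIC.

DIC = 15.2 mmol/kg

[CO2*] = KH · pCO2 = 10^(−1.54) × 8580×10^-6 = 2.474×10^-4 mol/kg
α₀ = 1/(1 + K1/[H⁺] + K1K2/[H⁺]²) = 1/(1 + 10^+1.76 + 10^+0.45) = 0.01630
DIC = [CO2*]/α₀ = 2.474×10^-4 / 0.01630 = 15.2 mmol/kg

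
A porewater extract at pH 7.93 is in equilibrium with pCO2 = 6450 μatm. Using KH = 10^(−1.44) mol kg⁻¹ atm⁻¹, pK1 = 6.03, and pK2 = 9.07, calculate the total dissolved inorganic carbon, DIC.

DIC = 20.2 mmol/kg

[CO2*] = KH · pCO2 = 10^(−1.44) × 6450×10^-6 = 2.342×10^-4 mol/kg
α₀ = 1/(1 + K1/[H⁺] + K1K2/[H⁺]²) = 1/(1 + 10^+1.90 + 10^+0.76) = 0.01160
DIC = [CO2*]/α₀ = 2.342×10^-4 / 0.01160 = 20.2 mmol/kg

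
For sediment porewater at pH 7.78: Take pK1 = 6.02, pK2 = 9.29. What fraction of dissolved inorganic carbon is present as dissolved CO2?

α₀ = 0.0166

α₀ = 1 / (1 + K1/[H⁺] + K1K2/[H⁺]²) = 1 / (1 + 10^+1.76 + 10^+0.25)
   = 1 / (1 + 57.544 + 1.7783) = 1/60.322 = 0.01658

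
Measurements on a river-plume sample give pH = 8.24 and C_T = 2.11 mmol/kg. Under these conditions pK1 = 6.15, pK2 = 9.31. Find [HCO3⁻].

α₁ = 1 / (1 + [H⁺]/K1 + K2/[H⁺]) = 1 / (1 + 10^-2.09 + 10^-1.07)
   = 1 / (1 + 0.0081283 + 0.085114) = 1/1.0932 = 0.9147
[HCO3⁻] = α₁ × DIC = 0.9147 × 2.11 = 1.93 mmol/kg

[HCO3⁻] = 1.93 mmol/kg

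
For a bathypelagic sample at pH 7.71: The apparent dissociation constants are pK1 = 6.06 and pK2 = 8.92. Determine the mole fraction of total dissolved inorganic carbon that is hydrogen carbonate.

α₁ = 0.922

α₁ = 1 / (1 + [H⁺]/K1 + K2/[H⁺]) = 1 / (1 + 10^-1.65 + 10^-1.21)
   = 1 / (1 + 0.022387 + 0.061660) = 1/1.0840 = 0.9225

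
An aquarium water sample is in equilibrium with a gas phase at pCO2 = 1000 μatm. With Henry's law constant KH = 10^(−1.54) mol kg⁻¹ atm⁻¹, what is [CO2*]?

[CO2*] = 28.8 μmol/kg

KH = 10^(−1.54) = 2.884×10^-2 mol kg⁻¹ atm⁻¹
[CO2*] = KH · pCO2 = 2.884×10^-2 × 1000×10^-6 atm = 2.88×10^-5 mol/kg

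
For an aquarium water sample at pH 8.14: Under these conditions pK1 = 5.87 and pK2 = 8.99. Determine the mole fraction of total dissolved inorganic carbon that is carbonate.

α₂ = 1 / (1 + [H⁺]/K2 + [H⁺]²/(K1K2)) = 1 / (1 + 10^+0.85 + 10^-1.42)
   = 1 / (1 + 7.0795 + 0.038019) = 1/8.1175 = 0.1232

α₂ = 0.123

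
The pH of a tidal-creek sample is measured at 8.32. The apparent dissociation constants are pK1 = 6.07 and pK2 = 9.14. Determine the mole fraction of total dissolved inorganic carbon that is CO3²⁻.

α₂ = 1 / (1 + [H⁺]/K2 + [H⁺]²/(K1K2)) = 1 / (1 + 10^+0.82 + 10^-1.43)
   = 1 / (1 + 6.6069 + 0.037154) = 1/7.6441 = 0.1308

α₂ = 0.131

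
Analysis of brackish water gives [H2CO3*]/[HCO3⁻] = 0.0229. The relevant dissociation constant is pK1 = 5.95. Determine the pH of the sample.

From K1 = [H⁺][HCO3⁻]/[H2CO3*]:  pH = pK1 − log₁₀([H2CO3*]/[HCO3⁻])
log₁₀(0.0229) = -1.640
pH = 5.95 − (-1.640) = 7.59

pH = 7.59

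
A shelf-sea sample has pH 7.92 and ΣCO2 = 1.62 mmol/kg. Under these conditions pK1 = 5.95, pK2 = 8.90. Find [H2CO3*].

[CO2*] = 15.6 μmol/kg

α₀ = 1 / (1 + K1/[H⁺] + K1K2/[H⁺]²) = 1 / (1 + 10^+1.97 + 10^+0.99)
   = 1 / (1 + 93.325 + 9.7724) = 1/104.10 = 0.009606
[CO2*] = α₀ × DIC = 0.009606 × 1.62 = 0.0156 mmol/kg = 15.6 μmol/kg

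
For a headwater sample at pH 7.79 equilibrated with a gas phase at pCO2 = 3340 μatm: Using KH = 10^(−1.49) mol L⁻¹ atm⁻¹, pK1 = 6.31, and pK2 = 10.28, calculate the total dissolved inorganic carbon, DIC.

[CO2*] = KH · pCO2 = 10^(−1.49) × 3340×10^-6 = 1.081×10^-4 mol/L
α₀ = 1/(1 + K1/[H⁺] + K1K2/[H⁺]²) = 1/(1 + 10^+1.48 + 10^-1.01) = 0.03195
DIC = [CO2*]/α₀ = 1.081×10^-4 / 0.03195 = 3.38 mmol/L

DIC = 3.38 mmol/L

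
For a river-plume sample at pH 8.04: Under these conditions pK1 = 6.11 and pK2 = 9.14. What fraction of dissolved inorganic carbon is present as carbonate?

α₂ = 1 / (1 + [H⁺]/K2 + [H⁺]²/(K1K2)) = 1 / (1 + 10^+1.10 + 10^-0.83)
   = 1 / (1 + 12.589 + 0.14791) = 1/13.737 = 0.07280

α₂ = 0.0728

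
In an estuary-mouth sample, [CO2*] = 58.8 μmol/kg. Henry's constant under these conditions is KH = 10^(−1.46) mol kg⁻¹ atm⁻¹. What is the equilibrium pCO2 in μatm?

KH = 10^(−1.46) = 3.467×10^-2 mol kg⁻¹ atm⁻¹
pCO2 = [CO2*]/KH = 58.8×10^-6 / 3.467×10^-2 = 1.70×10^-3 atm = 1700 μatm

pCO2 = 1700 μatm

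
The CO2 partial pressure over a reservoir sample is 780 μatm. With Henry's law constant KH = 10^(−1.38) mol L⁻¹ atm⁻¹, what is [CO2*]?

[CO2*] = 32.5 μmol/L

KH = 10^(−1.38) = 4.169×10^-2 mol L⁻¹ atm⁻¹
[CO2*] = KH · pCO2 = 4.169×10^-2 × 780×10^-6 atm = 3.25×10^-5 mol/L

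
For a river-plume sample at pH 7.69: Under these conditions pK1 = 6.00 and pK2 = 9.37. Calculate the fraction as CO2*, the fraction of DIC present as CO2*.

α₀ = 0.0196

α₀ = 1 / (1 + K1/[H⁺] + K1K2/[H⁺]²) = 1 / (1 + 10^+1.69 + 10^+0.01)
   = 1 / (1 + 48.978 + 1.0233) = 1/51.001 = 0.01961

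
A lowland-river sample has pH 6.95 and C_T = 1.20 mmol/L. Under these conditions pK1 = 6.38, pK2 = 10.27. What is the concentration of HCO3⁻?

α₁ = 1 / (1 + [H⁺]/K1 + K2/[H⁺]) = 1 / (1 + 10^-0.57 + 10^-3.32)
   = 1 / (1 + 0.26915 + 0.00047863) = 1/1.2696 = 0.7876
[HCO3⁻] = α₁ × DIC = 0.7876 × 1.20 = 0.945 mmol/L

[HCO3⁻] = 0.945 mmol/L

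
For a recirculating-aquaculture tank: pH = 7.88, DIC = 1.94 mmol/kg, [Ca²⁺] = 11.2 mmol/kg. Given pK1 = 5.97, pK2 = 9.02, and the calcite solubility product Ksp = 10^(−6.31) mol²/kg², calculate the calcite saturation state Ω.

α₂ = 1 / (1 + [H⁺]/K2 + [H⁺]²/(K1K2)) = 1 / (1 + 10^+1.14 + 10^-0.77)
   = 1 / (1 + 13.804 + 0.16982) = 1/14.974 = 0.06678
[CO3²⁻] = α₂ × DIC = 0.06678 × 1.94 = 0.1296 mmol/kg
Ksp = 10^(−6.31) = 4.898×10^-7
Ω = [Ca²⁺][CO3²⁻]/Ksp = (11.2×10^-3)(1.296×10^-4) / 4.898×10^-7 = 2.96

Ω = 2.96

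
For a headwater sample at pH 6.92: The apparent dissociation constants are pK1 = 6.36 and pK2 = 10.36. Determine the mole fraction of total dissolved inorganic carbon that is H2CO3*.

α₀ = 0.216

α₀ = 1 / (1 + K1/[H⁺] + K1K2/[H⁺]²) = 1 / (1 + 10^+0.56 + 10^-2.88)
   = 1 / (1 + 3.6308 + 0.0013183) = 1/4.6321 = 0.2159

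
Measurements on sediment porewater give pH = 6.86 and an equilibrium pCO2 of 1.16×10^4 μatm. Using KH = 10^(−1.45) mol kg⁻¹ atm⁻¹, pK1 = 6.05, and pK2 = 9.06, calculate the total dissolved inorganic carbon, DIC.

DIC = 3.09 mmol/kg

[CO2*] = KH · pCO2 = 10^(−1.45) × 1.16×10^4×10^-6 = 4.116×10^-4 mol/kg
α₀ = 1/(1 + K1/[H⁺] + K1K2/[H⁺]²) = 1/(1 + 10^+0.81 + 10^-1.39) = 0.1334
DIC = [CO2*]/α₀ = 4.116×10^-4 / 0.1334 = 3.09 mmol/kg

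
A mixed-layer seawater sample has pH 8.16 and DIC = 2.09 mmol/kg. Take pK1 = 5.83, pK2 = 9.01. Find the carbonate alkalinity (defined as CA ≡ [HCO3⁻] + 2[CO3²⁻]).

CA = 2.34 mmol/kg

CA = [HCO3⁻] + 2[CO3²⁻] = (α₁ + 2α₂)·DIC
At pH 8.16: [H⁺]/K1 = 10^-2.33 = 0.0046774, K2/[H⁺] = 10^-0.85 = 0.14125
α₁ = 1/(1 + 0.0046774 + 0.14125) = 1/1.1459 = 0.8727; α₂ = α₁·K2/[H⁺] = 0.1233
α₁ + 2α₂ = 1.1192
CA = 1.1192 × 2.09 = 2.34 mmol/kg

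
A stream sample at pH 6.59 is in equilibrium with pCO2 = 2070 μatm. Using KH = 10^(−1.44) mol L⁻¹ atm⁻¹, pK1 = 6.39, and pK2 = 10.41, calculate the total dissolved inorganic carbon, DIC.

[CO2*] = KH · pCO2 = 10^(−1.44) × 2070×10^-6 = 7.516×10^-5 mol/L
α₀ = 1/(1 + K1/[H⁺] + K1K2/[H⁺]²) = 1/(1 + 10^+0.20 + 10^-3.62) = 0.3868
DIC = [CO2*]/α₀ = 7.516×10^-5 / 0.3868 = 0.194 mmol/L

DIC = 0.194 mmol/L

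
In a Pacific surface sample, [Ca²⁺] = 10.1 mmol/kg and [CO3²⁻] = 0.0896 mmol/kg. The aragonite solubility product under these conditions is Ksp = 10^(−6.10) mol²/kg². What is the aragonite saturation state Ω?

Ω = 1.14

Ksp = 10^(−6.10) = 7.943×10^-7
Ω = [Ca²⁺][CO3²⁻]/Ksp = (10.1×10^-3)(0.0896×10^-3) / 7.943×10^-7 = 1.14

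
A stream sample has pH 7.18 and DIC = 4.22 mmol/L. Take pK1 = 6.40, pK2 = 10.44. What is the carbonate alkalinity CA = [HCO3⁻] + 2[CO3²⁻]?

CA = [HCO3⁻] + 2[CO3²⁻] = (α₁ + 2α₂)·DIC
At pH 7.18: [H⁺]/K1 = 10^-0.78 = 0.16596, K2/[H⁺] = 10^-3.26 = 0.00054954
α₁ = 1/(1 + 0.16596 + 0.00054954) = 1/1.1665 = 0.8573; α₂ = α₁·K2/[H⁺] = 0.0004711
α₁ + 2α₂ = 0.8582
CA = 0.8582 × 4.22 = 3.62 mmol/L

CA = 3.62 mmol/L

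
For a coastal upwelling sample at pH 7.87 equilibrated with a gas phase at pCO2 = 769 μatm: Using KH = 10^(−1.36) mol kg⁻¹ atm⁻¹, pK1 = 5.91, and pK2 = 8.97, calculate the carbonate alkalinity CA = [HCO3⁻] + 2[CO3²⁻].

CA = 3.55 mmol/kg

[CO2*] = KH · pCO2 = 10^(−1.36) × 769×10^-6 = 3.357×10^-5 mol/kg
α₀ = 1/(1 + K1/[H⁺] + K1K2/[H⁺]²) = 1/(1 + 10^+1.96 + 10^+0.86) = 0.01006
DIC = [CO2*]/α₀ = 3.357×10^-5 / 0.01006 = 3.338 mmol/kg
CA = (α₁ + 2α₂)·DIC = (0.9171 + 2×0.07285) × 3.338 = 3.55 mmol/kg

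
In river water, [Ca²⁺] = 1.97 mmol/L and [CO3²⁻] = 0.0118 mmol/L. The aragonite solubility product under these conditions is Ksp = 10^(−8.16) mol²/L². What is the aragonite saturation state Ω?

Ksp = 10^(−8.16) = 6.918×10^-9
Ω = [Ca²⁺][CO3²⁻]/Ksp = (1.97×10^-3)(0.0118×10^-3) / 6.918×10^-9 = 3.36

Ω = 3.36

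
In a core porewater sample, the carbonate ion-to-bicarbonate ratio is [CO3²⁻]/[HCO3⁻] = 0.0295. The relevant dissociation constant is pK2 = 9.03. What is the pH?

From K2 = [H⁺][CO3²⁻]/[HCO3⁻]:  pH = pK2 + log₁₀([CO3²⁻]/[HCO3⁻])
log₁₀(0.0295) = -1.530
pH = 9.03 + (-1.530) = 7.50

pH = 7.50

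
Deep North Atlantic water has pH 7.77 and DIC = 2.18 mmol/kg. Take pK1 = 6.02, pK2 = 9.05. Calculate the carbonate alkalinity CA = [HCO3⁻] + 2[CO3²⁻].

CA = 2.25 mmol/kg

CA = [HCO3⁻] + 2[CO3²⁻] = (α₁ + 2α₂)·DIC
At pH 7.77: [H⁺]/K1 = 10^-1.75 = 0.017783, K2/[H⁺] = 10^-1.28 = 0.052481
α₁ = 1/(1 + 0.017783 + 0.052481) = 1/1.0703 = 0.9343; α₂ = α₁·K2/[H⁺] = 0.04904
α₁ + 2α₂ = 1.0324
CA = 1.0324 × 2.18 = 2.25 mmol/kg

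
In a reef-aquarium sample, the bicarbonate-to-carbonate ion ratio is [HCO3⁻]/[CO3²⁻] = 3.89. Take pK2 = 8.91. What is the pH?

pH = 8.32

From K2 = [H⁺][CO3²⁻]/[HCO3⁻]:  pH = pK2 − log₁₀([HCO3⁻]/[CO3²⁻])
log₁₀(3.89) = +0.590
pH = 8.91 − (+0.590) = 8.32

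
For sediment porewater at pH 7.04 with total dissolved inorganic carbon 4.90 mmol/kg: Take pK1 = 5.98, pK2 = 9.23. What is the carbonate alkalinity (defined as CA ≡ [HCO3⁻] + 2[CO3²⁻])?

CA = 4.54 mmol/kg

CA = [HCO3⁻] + 2[CO3²⁻] = (α₁ + 2α₂)·DIC
At pH 7.04: [H⁺]/K1 = 10^-1.06 = 0.087096, K2/[H⁺] = 10^-2.19 = 0.0064565
α₁ = 1/(1 + 0.087096 + 0.0064565) = 1/1.0936 = 0.9145; α₂ = α₁·K2/[H⁺] = 0.005904
α₁ + 2α₂ = 0.9263
CA = 0.9263 × 4.90 = 4.54 mmol/kg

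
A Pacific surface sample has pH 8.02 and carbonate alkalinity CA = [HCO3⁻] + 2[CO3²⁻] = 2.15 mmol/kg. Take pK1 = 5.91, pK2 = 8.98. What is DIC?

DIC = 1.97 mmol/kg

CA = [HCO3⁻] + 2[CO3²⁻] = (α₁ + 2α₂)·DIC
At pH 8.02: [H⁺]/K1 = 10^-2.11 = 0.0077625, K2/[H⁺] = 10^-0.96 = 0.10965
α₁ = 1/(1 + 0.0077625 + 0.10965) = 1/1.1174 = 0.8949; α₂ = α₁·K2/[H⁺] = 0.09813
α₁ + 2α₂ = 1.0912
DIC = CA / (α₁ + 2α₂) = 2.15 / 1.0912 = 1.97 mmol/kg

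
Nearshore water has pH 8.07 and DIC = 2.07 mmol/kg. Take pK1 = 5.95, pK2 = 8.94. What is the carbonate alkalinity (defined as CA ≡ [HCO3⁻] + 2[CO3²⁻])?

CA = 2.30 mmol/kg

CA = [HCO3⁻] + 2[CO3²⁻] = (α₁ + 2α₂)·DIC
At pH 8.07: [H⁺]/K1 = 10^-2.12 = 0.0075858, K2/[H⁺] = 10^-0.87 = 0.13490
α₁ = 1/(1 + 0.0075858 + 0.13490) = 1/1.1425 = 0.8753; α₂ = α₁·K2/[H⁺] = 0.1181
α₁ + 2α₂ = 1.1114
CA = 1.1114 × 2.07 = 2.30 mmol/kg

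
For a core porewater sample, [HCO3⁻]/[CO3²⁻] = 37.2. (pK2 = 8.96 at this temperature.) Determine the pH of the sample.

From K2 = [H⁺][CO3²⁻]/[HCO3⁻]:  pH = pK2 − log₁₀([HCO3⁻]/[CO3²⁻])
log₁₀(37.2) = +1.571
pH = 8.96 − (+1.571) = 7.39

pH = 7.39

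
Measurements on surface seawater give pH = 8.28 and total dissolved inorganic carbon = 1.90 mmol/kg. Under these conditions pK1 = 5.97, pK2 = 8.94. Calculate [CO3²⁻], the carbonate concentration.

[CO3²⁻] = 0.340 mmol/kg

α₂ = 1 / (1 + [H⁺]/K2 + [H⁺]²/(K1K2)) = 1 / (1 + 10^+0.66 + 10^-1.65)
   = 1 / (1 + 4.5709 + 0.022387) = 1/5.5933 = 0.1788
[CO3²⁻] = α₂ × DIC = 0.1788 × 1.90 = 0.340 mmol/kg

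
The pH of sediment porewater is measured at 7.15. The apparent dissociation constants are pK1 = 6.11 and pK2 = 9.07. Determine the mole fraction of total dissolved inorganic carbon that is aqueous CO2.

α₀ = 0.0827

α₀ = 1 / (1 + K1/[H⁺] + K1K2/[H⁺]²) = 1 / (1 + 10^+1.04 + 10^-0.88)
   = 1 / (1 + 10.965 + 0.13183) = 1/12.097 = 0.08267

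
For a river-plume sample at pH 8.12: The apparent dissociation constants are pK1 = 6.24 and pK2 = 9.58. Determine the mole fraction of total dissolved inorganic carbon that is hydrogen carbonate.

α₁ = 0.954

α₁ = 1 / (1 + [H⁺]/K1 + K2/[H⁺]) = 1 / (1 + 10^-1.88 + 10^-1.46)
   = 1 / (1 + 0.013183 + 0.034674) = 1/1.0479 = 0.9543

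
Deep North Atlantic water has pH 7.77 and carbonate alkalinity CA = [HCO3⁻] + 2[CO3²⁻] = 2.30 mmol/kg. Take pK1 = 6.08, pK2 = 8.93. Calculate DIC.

CA = [HCO3⁻] + 2[CO3²⁻] = (α₁ + 2α₂)·DIC
At pH 7.77: [H⁺]/K1 = 10^-1.69 = 0.020417, K2/[H⁺] = 10^-1.16 = 0.069183
α₁ = 1/(1 + 0.020417 + 0.069183) = 1/1.0896 = 0.9178; α₂ = α₁·K2/[H⁺] = 0.06349
α₁ + 2α₂ = 1.0448
DIC = CA / (α₁ + 2α₂) = 2.30 / 1.0448 = 2.20 mmol/kg

DIC = 2.20 mmol/kg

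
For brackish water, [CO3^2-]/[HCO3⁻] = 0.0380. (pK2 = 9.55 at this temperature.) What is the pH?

pH = 8.13

From K2 = [H⁺][CO3^2-]/[HCO3⁻]:  pH = pK2 + log₁₀([CO3^2-]/[HCO3⁻])
log₁₀(0.0380) = -1.420
pH = 9.55 + (-1.420) = 8.13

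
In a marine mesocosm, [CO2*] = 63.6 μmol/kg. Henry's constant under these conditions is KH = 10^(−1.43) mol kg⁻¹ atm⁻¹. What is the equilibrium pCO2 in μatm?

pCO2 = 1710 μatm

KH = 10^(−1.43) = 3.715×10^-2 mol kg⁻¹ atm⁻¹
pCO2 = [CO2*]/KH = 63.6×10^-6 / 3.715×10^-2 = 1.71×10^-3 atm = 1710 μatm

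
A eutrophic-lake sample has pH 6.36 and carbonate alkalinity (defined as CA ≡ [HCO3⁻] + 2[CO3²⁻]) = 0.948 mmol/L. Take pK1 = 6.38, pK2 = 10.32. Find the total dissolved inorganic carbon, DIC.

DIC = 1.94 mmol/L

CA = [HCO3⁻] + 2[CO3²⁻] = (α₁ + 2α₂)·DIC
At pH 6.36: [H⁺]/K1 = 10^0.02 = 1.0471, K2/[H⁺] = 10^-3.96 = 0.00010965
α₁ = 1/(1 + 1.0471 + 0.00010965) = 1/2.0472 = 0.4885; α₂ = α₁·K2/[H⁺] = 5.356×10^-5
α₁ + 2α₂ = 0.4886
DIC = CA / (α₁ + 2α₂) = 0.948 / 0.4886 = 1.94 mmol/L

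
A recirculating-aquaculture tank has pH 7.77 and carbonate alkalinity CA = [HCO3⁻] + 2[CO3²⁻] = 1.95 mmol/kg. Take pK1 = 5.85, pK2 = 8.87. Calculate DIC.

CA = [HCO3⁻] + 2[CO3²⁻] = (α₁ + 2α₂)·DIC
At pH 7.77: [H⁺]/K1 = 10^-1.92 = 0.012023, K2/[H⁺] = 10^-1.10 = 0.079433
α₁ = 1/(1 + 0.012023 + 0.079433) = 1/1.0915 = 0.9162; α₂ = α₁·K2/[H⁺] = 0.07278
α₁ + 2α₂ = 1.0618
DIC = CA / (α₁ + 2α₂) = 1.95 / 1.0618 = 1.84 mmol/kg

DIC = 1.84 mmol/kg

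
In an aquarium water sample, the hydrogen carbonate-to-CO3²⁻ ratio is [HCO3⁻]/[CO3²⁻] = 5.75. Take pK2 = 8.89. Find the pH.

From K2 = [H⁺][CO3²⁻]/[HCO3⁻]:  pH = pK2 − log₁₀([HCO3⁻]/[CO3²⁻])
log₁₀(5.75) = +0.760
pH = 8.89 − (+0.760) = 8.13

pH = 8.13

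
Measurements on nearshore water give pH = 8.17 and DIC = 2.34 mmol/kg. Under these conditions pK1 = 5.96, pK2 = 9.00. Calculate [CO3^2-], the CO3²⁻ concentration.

[CO3²⁻] = 0.300 mmol/kg

α₂ = 1 / (1 + [H⁺]/K2 + [H⁺]²/(K1K2)) = 1 / (1 + 10^+0.83 + 10^-1.38)
   = 1 / (1 + 6.7608 + 0.041687) = 1/7.8025 = 0.1282
[CO3²⁻] = α₂ × DIC = 0.1282 × 2.34 = 0.300 mmol/kg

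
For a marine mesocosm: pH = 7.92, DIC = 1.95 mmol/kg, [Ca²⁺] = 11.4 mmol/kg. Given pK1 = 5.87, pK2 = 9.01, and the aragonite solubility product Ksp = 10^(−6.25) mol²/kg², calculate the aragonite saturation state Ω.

α₂ = 1 / (1 + [H⁺]/K2 + [H⁺]²/(K1K2)) = 1 / (1 + 10^+1.09 + 10^-0.96)
   = 1 / (1 + 12.303 + 0.10965) = 1/13.412 = 0.07456
[CO3²⁻] = α₂ × DIC = 0.07456 × 1.95 = 0.1454 mmol/kg
Ksp = 10^(−6.25) = 5.623×10^-7
Ω = [Ca²⁺][CO3²⁻]/Ksp = (11.4×10^-3)(1.454×10^-4) / 5.623×10^-7 = 2.95

Ω = 2.95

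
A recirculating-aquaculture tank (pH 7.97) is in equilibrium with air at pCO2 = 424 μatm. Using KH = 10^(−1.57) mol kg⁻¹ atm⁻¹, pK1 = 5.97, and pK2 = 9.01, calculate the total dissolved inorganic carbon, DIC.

DIC = 1.26 mmol/kg

[CO2*] = KH · pCO2 = 10^(−1.57) × 424×10^-6 = 1.141×10^-5 mol/kg
α₀ = 1/(1 + K1/[H⁺] + K1K2/[H⁺]²) = 1/(1 + 10^+2.00 + 10^+0.96) = 0.009081
DIC = [CO2*]/α₀ = 1.141×10^-5 / 0.009081 = 1.26 mmol/kg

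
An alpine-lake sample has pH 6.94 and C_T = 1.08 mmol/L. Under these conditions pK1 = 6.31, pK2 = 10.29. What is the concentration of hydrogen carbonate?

α₁ = 1 / (1 + [H⁺]/K1 + K2/[H⁺]) = 1 / (1 + 10^-0.63 + 10^-3.35)
   = 1 / (1 + 0.23442 + 0.00044668) = 1/1.2349 = 0.8098
[HCO3⁻] = α₁ × DIC = 0.8098 × 1.08 = 0.875 mmol/L

[HCO3⁻] = 0.875 mmol/L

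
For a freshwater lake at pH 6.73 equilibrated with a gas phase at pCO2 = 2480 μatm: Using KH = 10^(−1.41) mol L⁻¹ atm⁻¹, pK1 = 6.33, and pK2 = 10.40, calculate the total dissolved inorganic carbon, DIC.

[CO2*] = KH · pCO2 = 10^(−1.41) × 2480×10^-6 = 9.648×10^-5 mol/L
α₀ = 1/(1 + K1/[H⁺] + K1K2/[H⁺]²) = 1/(1 + 10^+0.40 + 10^-3.27) = 0.2847
DIC = [CO2*]/α₀ = 9.648×10^-5 / 0.2847 = 0.339 mmol/L

DIC = 0.339 mmol/L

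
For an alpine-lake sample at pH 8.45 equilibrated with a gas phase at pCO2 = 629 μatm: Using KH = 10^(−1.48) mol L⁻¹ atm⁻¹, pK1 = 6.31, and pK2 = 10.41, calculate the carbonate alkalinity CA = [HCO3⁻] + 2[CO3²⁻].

[CO2*] = KH · pCO2 = 10^(−1.48) × 629×10^-6 = 2.083×10^-5 mol/L
α₀ = 1/(1 + K1/[H⁺] + K1K2/[H⁺]²) = 1/(1 + 10^+2.14 + 10^+0.18) = 0.007115
DIC = [CO2*]/α₀ = 2.083×10^-5 / 0.007115 = 2.927 mmol/L
CA = (α₁ + 2α₂)·DIC = (0.9821 + 2×0.01077) × 2.927 = 2.94 mmol/L

CA = 2.94 mmol/L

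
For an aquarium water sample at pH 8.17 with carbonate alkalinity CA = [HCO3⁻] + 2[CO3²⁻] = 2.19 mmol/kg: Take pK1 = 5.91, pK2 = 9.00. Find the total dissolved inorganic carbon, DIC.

CA = [HCO3⁻] + 2[CO3²⁻] = (α₁ + 2α₂)·DIC
At pH 8.17: [H⁺]/K1 = 10^-2.26 = 0.0054954, K2/[H⁺] = 10^-0.83 = 0.14791
α₁ = 1/(1 + 0.0054954 + 0.14791) = 1/1.1534 = 0.8670; α₂ = α₁·K2/[H⁺] = 0.1282
α₁ + 2α₂ = 1.1235
DIC = CA / (α₁ + 2α₂) = 2.19 / 1.1235 = 1.95 mmol/kg

DIC = 1.95 mmol/kg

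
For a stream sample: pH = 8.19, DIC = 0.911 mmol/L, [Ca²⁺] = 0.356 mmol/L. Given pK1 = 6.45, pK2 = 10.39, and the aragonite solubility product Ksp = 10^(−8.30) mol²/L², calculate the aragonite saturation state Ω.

Ω = 0.399

α₂ = 1 / (1 + [H⁺]/K2 + [H⁺]²/(K1K2)) = 1 / (1 + 10^+2.20 + 10^+0.46)
   = 1 / (1 + 158.49 + 2.8840) = 1/162.37 = 0.006159
[CO3²⁻] = α₂ × DIC = 0.006159 × 0.911 = 0.005611 mmol/L = 5.611 μmol/L
Ksp = 10^(−8.30) = 5.012×10^-9
Ω = [Ca²⁺][CO3²⁻]/Ksp = (0.356×10^-3)(5.611×10^-6) / 5.012×10^-9 = 0.399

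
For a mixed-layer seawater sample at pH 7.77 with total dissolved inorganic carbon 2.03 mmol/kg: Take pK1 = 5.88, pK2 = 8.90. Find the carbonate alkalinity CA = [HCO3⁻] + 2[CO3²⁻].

CA = 2.14 mmol/kg

CA = [HCO3⁻] + 2[CO3²⁻] = (α₁ + 2α₂)·DIC
At pH 7.77: [H⁺]/K1 = 10^-1.89 = 0.012882, K2/[H⁺] = 10^-1.13 = 0.074131
α₁ = 1/(1 + 0.012882 + 0.074131) = 1/1.0870 = 0.9200; α₂ = α₁·K2/[H⁺] = 0.06820
α₁ + 2α₂ = 1.0563
CA = 1.0563 × 2.03 = 2.14 mmol/kg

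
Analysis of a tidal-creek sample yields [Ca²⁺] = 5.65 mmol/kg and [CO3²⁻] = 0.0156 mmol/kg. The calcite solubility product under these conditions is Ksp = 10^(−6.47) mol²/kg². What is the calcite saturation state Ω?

Ω = 0.260

Ksp = 10^(−6.47) = 3.388×10^-7
Ω = [Ca²⁺][CO3²⁻]/Ksp = (5.65×10^-3)(0.0156×10^-3) / 3.388×10^-7 = 0.260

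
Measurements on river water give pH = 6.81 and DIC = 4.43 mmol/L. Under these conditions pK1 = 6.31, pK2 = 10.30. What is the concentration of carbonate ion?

α₂ = 1 / (1 + [H⁺]/K2 + [H⁺]²/(K1K2)) = 1 / (1 + 10^+3.49 + 10^+2.99)
   = 1 / (1 + 3090.3 + 977.24) = 1/4068.5 = 0.0002458
[CO3²⁻] = α₂ × DIC = 0.0002458 × 4.43 = 0.00109 mmol/L = 1.09 μmol/L

[CO3²⁻] = 1.09 μmol/L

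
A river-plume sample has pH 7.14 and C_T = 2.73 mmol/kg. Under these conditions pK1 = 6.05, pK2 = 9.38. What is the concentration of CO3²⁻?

[CO3²⁻] = 14.5 μmol/kg

α₂ = 1 / (1 + [H⁺]/K2 + [H⁺]²/(K1K2)) = 1 / (1 + 10^+2.24 + 10^+1.15)
   = 1 / (1 + 173.78 + 14.125) = 1/188.91 = 0.005294
[CO3²⁻] = α₂ × DIC = 0.005294 × 2.73 = 0.0145 mmol/kg = 14.5 μmol/kg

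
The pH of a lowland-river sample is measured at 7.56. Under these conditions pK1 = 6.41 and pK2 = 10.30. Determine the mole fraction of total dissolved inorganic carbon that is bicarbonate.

α₁ = 0.932

α₁ = 1 / (1 + [H⁺]/K1 + K2/[H⁺]) = 1 / (1 + 10^-1.15 + 10^-2.74)
   = 1 / (1 + 0.070795 + 0.0018197) = 1/1.0726 = 0.9323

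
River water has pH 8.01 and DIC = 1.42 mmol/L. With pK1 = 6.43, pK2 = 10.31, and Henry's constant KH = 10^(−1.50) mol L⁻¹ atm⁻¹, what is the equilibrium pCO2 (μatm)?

α₀ = 1 / (1 + K1/[H⁺] + K1K2/[H⁺]²) = 1 / (1 + 10^+1.58 + 10^-0.72)
   = 1 / (1 + 38.019 + 0.19055) = 1/39.209 = 0.02550
[CO2*] = α₀ × DIC = 0.02550 × 1.42 = 0.03622 mmol/L
pCO2 = [CO2*]/KH = 3.622×10^-5 / 3.162×10^-2 = 1150 μatm

pCO2 = 1150 μatm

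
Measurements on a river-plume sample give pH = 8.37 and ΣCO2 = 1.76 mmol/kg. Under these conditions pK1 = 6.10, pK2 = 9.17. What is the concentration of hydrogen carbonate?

α₁ = 1 / (1 + [H⁺]/K1 + K2/[H⁺]) = 1 / (1 + 10^-2.27 + 10^-0.80)
   = 1 / (1 + 0.0053703 + 0.15849) = 1/1.1639 = 0.8592
[HCO3⁻] = α₁ × DIC = 0.8592 × 1.76 = 1.51 mmol/kg

[HCO3⁻] = 1.51 mmol/kg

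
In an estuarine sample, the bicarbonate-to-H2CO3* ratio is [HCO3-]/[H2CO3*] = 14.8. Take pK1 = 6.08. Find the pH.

From K1 = [H⁺][HCO3-]/[H2CO3*]:  pH = pK1 + log₁₀([HCO3-]/[H2CO3*])
log₁₀(14.8) = +1.170
pH = 6.08 + (+1.170) = 7.25

pH = 7.25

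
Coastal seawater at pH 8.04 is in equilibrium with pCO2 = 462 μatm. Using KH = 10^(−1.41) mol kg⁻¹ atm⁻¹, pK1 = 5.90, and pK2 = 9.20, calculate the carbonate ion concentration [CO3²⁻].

[CO2*] = KH · pCO2 = 10^(−1.41) × 462×10^-6 = 1.797×10^-5 mol/kg
α₀ = 1/(1 + K1/[H⁺] + K1K2/[H⁺]²) = 1/(1 + 10^+2.14 + 10^+0.98) = 0.006730
DIC = [CO2*]/α₀ = 1.797×10^-5 / 0.006730 = 2.671 mmol/kg
[CO3²⁻] = α₂·DIC; α₂ = 0.06427, so [CO3²⁻] = 0.06427 × 2.671 = 0.172 mmol/kg

[CO3²⁻] = 0.172 mmol/kg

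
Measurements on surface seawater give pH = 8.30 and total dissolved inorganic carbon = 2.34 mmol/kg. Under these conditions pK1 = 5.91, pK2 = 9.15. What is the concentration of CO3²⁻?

α₂ = 1 / (1 + [H⁺]/K2 + [H⁺]²/(K1K2)) = 1 / (1 + 10^+0.85 + 10^-1.54)
   = 1 / (1 + 7.0795 + 0.028840) = 1/8.1083 = 0.1233
[CO3²⁻] = α₂ × DIC = 0.1233 × 2.34 = 0.289 mmol/kg

[CO3²⁻] = 0.289 mmol/kg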